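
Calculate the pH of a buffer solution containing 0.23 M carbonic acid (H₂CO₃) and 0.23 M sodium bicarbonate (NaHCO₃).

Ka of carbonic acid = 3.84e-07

pKa = -log(3.84e-07) = 6.42. pH = pKa + log([A⁻]/[HA]) = 6.42 + log(0.23/0.23)

pH = 6.42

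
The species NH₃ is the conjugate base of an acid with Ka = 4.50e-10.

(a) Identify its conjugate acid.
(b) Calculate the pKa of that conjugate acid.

(a) The conjugate acid is formed by adding one H⁺ to NH₃, giving NH₄⁺. (b) pKa = -log(Ka) = -log(4.50e-10) = 9.35.

Conjugate acid: NH₄⁺; pK_a = 9.35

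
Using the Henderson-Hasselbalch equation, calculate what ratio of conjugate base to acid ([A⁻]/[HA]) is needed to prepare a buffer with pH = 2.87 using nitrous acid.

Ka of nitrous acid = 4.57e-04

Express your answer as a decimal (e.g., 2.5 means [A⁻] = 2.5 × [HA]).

pKa = -log(4.57e-04) = 3.3401. pH = pKa + log([A⁻]/[HA]), so log([A⁻]/[HA]) = pH − pKa = 2.87 − 3.3401 = -0.4701. [A⁻]/[HA] = 10^(-0.4701) = 0.339

[A⁻]/[HA] = 0.339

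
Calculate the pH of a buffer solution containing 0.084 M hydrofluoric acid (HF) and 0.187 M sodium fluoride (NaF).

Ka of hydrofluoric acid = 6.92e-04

pKa = -log(6.92e-04) = 3.16. pH = pKa + log([A⁻]/[HA]) = 3.16 + log(0.187/0.084)

pH = 3.51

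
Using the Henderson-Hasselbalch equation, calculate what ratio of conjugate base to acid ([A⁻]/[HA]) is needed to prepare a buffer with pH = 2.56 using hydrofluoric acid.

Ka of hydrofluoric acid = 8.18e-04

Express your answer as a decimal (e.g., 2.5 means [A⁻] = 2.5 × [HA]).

pKa = -log(8.18e-04) = 3.0872. pH = pKa + log([A⁻]/[HA]), so log([A⁻]/[HA]) = pH − pKa = 2.56 − 3.0872 = -0.5272. [A⁻]/[HA] = 10^(-0.5272) = 0.297

[A⁻]/[HA] = 0.297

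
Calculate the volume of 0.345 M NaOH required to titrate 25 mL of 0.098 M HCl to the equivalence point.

At equivalence: moles acid = moles base. moles HCl = 0.098 × 25/1000 = 0.00245 mol. V_base = moles / 0.345 × 1000 = 7.1 mL.

V_{base} = 7.1 mL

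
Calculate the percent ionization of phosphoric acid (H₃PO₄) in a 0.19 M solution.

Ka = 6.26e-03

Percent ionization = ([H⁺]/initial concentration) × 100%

Using Ka equilibrium: x² + Ka×x - Ka×C = 0. Solving: [H⁺] = 3.1499e-02. Percent = (3.1499e-02/0.19) × 100

Percent ionization = 16.6%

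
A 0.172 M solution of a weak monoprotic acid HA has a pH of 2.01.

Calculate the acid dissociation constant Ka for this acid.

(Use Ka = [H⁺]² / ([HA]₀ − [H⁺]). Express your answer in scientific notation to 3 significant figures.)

[H⁺] = 10^(−pH) = 10^(−2.01) = 9.772e-03 M. For HA ⇌ H⁺ + A⁻, Ka = [H⁺][A⁻]/[HA] = [H⁺]² / ([HA]₀ − [H⁺]) = (9.772e-03)² / (0.172 − 9.772e-03) = 5.89e-04.

K_a = 5.89e-04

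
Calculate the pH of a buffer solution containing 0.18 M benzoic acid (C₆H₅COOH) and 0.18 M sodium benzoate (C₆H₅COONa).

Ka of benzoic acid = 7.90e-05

pKa = -log(7.90e-05) = 4.10. pH = pKa + log([A⁻]/[HA]) = 4.10 + log(0.18/0.18)

pH = 4.10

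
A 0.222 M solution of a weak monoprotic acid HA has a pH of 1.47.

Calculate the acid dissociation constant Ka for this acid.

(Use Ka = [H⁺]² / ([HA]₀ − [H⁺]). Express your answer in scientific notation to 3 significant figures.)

[H⁺] = 10^(−pH) = 10^(−1.47) = 3.388e-02 M. For HA ⇌ H⁺ + A⁻, Ka = [H⁺][A⁻]/[HA] = [H⁺]² / ([HA]₀ − [H⁺]) = (3.388e-02)² / (0.222 − 3.388e-02) = 6.10e-03.

K_a = 6.10e-03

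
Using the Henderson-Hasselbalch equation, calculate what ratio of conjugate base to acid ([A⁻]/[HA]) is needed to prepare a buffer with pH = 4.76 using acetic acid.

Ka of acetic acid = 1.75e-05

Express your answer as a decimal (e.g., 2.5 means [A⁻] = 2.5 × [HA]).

pKa = -log(1.75e-05) = 4.7570. pH = pKa + log([A⁻]/[HA]), so log([A⁻]/[HA]) = pH − pKa = 4.76 − 4.7570 = 0.0030. [A⁻]/[HA] = 10^(0.0030) = 1.01

[A⁻]/[HA] = 1.01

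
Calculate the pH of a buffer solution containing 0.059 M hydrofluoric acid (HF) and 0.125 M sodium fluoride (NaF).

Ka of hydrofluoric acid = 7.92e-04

pKa = -log(7.92e-04) = 3.10. pH = pKa + log([A⁻]/[HA]) = 3.10 + log(0.125/0.059)

pH = 3.43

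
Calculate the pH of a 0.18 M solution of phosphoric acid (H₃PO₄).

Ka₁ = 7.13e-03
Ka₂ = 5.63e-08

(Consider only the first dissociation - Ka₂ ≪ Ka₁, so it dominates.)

First dissociation dominates. From Ka₁ = [H⁺][HA⁻]/[H₂A], x² + Ka₁·x − Ka₁·C = 0 with C = 0.18 M and Ka₁ = 7.13e-03. Solving: [H⁺] = (−Ka₁ + √(Ka₁² + 4·Ka₁·C)) / 2 = 3.2437e-02 M. pH = -log(3.2437e-02) = 1.49.

pH = 1.49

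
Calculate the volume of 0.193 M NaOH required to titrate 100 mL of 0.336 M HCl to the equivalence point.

At equivalence: moles acid = moles base. moles HCl = 0.336 × 100/1000 = 0.0336 mol. V_base = moles / 0.193 × 1000 = 174.1 mL.

V_{base} = 174.1 mL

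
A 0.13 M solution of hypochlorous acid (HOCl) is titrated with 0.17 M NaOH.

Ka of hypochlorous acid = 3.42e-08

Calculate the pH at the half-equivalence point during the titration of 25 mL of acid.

At half-equivalence [HA] = [A⁻], so Henderson-Hasselbalch gives pH = pKa = -log(3.42e-08) = 7.47.

pH = pKa = 7.47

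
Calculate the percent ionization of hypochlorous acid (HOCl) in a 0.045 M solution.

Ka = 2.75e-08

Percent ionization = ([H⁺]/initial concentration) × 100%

Using Ka equilibrium: x² + Ka×x - Ka×C = 0. Solving: [H⁺] = 3.5164e-05. Percent = (3.5164e-05/0.045) × 100

Percent ionization = 0.0781%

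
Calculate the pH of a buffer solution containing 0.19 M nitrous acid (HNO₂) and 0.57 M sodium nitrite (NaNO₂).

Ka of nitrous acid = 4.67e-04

pKa = -log(4.67e-04) = 3.33. pH = pKa + log([A⁻]/[HA]) = 3.33 + log(0.57/0.19)

pH = 3.81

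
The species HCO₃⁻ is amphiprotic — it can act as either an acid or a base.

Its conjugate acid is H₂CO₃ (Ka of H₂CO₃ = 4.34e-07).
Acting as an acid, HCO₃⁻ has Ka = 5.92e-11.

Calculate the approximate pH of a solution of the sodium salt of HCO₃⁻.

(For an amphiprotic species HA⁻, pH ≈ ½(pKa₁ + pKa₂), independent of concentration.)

pKa₁ = -log(4.34e-07) = 6.36; pKa₂ = -log(5.92e-11) = 10.23. For an amphiprotic species, pH ≈ ½(pKa₁ + pKa₂) = ½(6.36 + 10.23) = 8.30.

pH = 8.30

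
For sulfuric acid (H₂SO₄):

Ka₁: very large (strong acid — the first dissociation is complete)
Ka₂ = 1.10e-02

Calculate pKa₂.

pKa₂ = -log(Ka₂) = -log(1.10e-02) = 1.96.

pK_{a2} = 1.96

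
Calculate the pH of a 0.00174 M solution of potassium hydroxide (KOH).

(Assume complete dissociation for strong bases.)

[OH⁻] = 0.00174 M for strong base. pOH = -log[OH⁻] = 2.76, pH = 14 - pOH

pH = 11.24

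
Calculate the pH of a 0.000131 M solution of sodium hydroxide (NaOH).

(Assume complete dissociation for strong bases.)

[OH⁻] = 0.000131 M for strong base. pOH = -log[OH⁻] = 3.88, pH = 14 - pOH

pH = 10.12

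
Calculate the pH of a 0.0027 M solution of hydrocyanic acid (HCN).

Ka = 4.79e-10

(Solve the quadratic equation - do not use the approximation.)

x² + Ka×x - Ka×C = 0. Using quadratic formula: [H⁺] = 1.1370e-06

pH = 5.94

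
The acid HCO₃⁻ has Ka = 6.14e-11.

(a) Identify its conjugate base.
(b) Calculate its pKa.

(a) The conjugate base is formed by removing one H⁺ from HCO₃⁻, giving CO₃²⁻. (b) pKa = -log(Ka) = -log(6.14e-11) = 10.21.

Conjugate base: CO₃²⁻; pK_a = 10.21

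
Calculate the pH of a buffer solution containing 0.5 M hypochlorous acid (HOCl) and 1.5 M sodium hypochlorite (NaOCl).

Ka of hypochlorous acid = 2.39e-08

pKa = -log(2.39e-08) = 7.62. pH = pKa + log([A⁻]/[HA]) = 7.62 + log(1.5/0.5)

pH = 8.10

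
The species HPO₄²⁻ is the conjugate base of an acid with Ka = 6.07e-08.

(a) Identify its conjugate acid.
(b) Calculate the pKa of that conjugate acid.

(a) The conjugate acid is formed by adding one H⁺ to HPO₄²⁻, giving H₂PO₄⁻. (b) pKa = -log(Ka) = -log(6.07e-08) = 7.22.

Conjugate acid: H₂PO₄⁻; pK_a = 7.22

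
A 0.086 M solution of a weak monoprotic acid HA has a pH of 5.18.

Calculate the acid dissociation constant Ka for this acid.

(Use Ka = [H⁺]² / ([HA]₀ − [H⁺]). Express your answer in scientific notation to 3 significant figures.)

[H⁺] = 10^(−pH) = 10^(−5.18) = 6.607e-06 M. For HA ⇌ H⁺ + A⁻, Ka = [H⁺][A⁻]/[HA] = [H⁺]² / ([HA]₀ − [H⁺]) = (6.607e-06)² / (0.086 − 6.607e-06) = 5.08e-10.

K_a = 5.08e-10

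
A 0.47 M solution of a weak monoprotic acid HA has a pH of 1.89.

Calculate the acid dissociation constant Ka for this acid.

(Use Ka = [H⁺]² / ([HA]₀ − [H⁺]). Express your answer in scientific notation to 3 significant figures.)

[H⁺] = 10^(−pH) = 10^(−1.89) = 1.288e-02 M. For HA ⇌ H⁺ + A⁻, Ka = [H⁺][A⁻]/[HA] = [H⁺]² / ([HA]₀ − [H⁺]) = (1.288e-02)² / (0.47 − 1.288e-02) = 3.63e-04.

K_a = 3.63e-04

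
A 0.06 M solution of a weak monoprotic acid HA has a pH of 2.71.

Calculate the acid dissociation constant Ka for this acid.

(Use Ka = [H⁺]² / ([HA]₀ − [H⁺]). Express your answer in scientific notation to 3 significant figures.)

[H⁺] = 10^(−pH) = 10^(−2.71) = 1.950e-03 M. For HA ⇌ H⁺ + A⁻, Ka = [H⁺][A⁻]/[HA] = [H⁺]² / ([HA]₀ − [H⁺]) = (1.950e-03)² / (0.06 − 1.950e-03) = 6.55e-05.

K_a = 6.55e-05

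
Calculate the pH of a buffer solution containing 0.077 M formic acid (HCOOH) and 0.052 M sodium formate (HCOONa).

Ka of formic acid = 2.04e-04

pKa = -log(2.04e-04) = 3.69. pH = pKa + log([A⁻]/[HA]) = 3.69 + log(0.052/0.077)

pH = 3.52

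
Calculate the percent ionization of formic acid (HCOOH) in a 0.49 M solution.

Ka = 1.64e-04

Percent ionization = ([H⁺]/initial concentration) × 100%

Using Ka equilibrium: x² + Ka×x - Ka×C = 0. Solving: [H⁺] = 8.8827e-03. Percent = (8.8827e-03/0.49) × 100

Percent ionization = 1.81%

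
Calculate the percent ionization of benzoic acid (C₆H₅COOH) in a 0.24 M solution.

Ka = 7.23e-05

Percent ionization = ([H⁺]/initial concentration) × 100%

Using Ka equilibrium: x² + Ka×x - Ka×C = 0. Solving: [H⁺] = 4.1296e-03. Percent = (4.1296e-03/0.24) × 100

Percent ionization = 1.72%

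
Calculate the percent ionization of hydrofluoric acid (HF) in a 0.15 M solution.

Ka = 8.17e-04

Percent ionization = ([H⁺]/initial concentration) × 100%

Using Ka equilibrium: x² + Ka×x - Ka×C = 0. Solving: [H⁺] = 1.0669e-02. Percent = (1.0669e-02/0.15) × 100

Percent ionization = 7.11%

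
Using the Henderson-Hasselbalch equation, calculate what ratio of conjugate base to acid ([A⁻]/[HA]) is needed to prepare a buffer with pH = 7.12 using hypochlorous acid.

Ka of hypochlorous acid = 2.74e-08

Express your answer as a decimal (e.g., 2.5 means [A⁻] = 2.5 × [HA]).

pKa = -log(2.74e-08) = 7.5622. pH = pKa + log([A⁻]/[HA]), so log([A⁻]/[HA]) = pH − pKa = 7.12 − 7.5622 = -0.4422. [A⁻]/[HA] = 10^(-0.4422) = 0.361

[A⁻]/[HA] = 0.361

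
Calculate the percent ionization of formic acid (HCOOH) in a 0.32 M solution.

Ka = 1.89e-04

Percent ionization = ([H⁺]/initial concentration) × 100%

Using Ka equilibrium: x² + Ka×x - Ka×C = 0. Solving: [H⁺] = 7.6830e-03. Percent = (7.6830e-03/0.32) × 100

Percent ionization = 2.4%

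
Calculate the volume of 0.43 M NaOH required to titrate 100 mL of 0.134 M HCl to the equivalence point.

At equivalence: moles acid = moles base. moles HCl = 0.134 × 100/1000 = 0.0134 mol. V_base = moles / 0.43 × 1000 = 31.2 mL.

V_{base} = 31.2 mL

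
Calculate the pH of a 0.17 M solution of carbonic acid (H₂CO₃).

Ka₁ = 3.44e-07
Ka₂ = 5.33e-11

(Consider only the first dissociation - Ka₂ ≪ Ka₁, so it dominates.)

First dissociation dominates. From Ka₁ = [H⁺][HA⁻]/[H₂A], x² + Ka₁·x − Ka₁·C = 0 with C = 0.17 M and Ka₁ = 3.44e-07. Solving: [H⁺] = (−Ka₁ + √(Ka₁² + 4·Ka₁·C)) / 2 = 2.4165e-04 M. pH = -log(2.4165e-04) = 3.62.

pH = 3.62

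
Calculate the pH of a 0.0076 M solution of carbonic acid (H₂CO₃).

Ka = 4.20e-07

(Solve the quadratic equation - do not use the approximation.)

x² + Ka×x - Ka×C = 0. Using quadratic formula: [H⁺] = 5.6288e-05

pH = 4.25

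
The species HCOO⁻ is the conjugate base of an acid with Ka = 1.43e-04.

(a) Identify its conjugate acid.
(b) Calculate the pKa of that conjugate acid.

(a) The conjugate acid is formed by adding one H⁺ to HCOO⁻, giving HCOOH. (b) pKa = -log(Ka) = -log(1.43e-04) = 3.84.

Conjugate acid: HCOOH; pK_a = 3.84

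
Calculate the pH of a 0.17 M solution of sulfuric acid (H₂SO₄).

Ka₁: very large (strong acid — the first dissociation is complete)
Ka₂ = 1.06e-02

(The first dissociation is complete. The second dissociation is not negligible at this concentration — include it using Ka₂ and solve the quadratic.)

First dissociation is complete: [H⁺]₀ = [HSO₄⁻]₀ = C = 0.17 M. Second dissociation HSO₄⁻ ⇌ H⁺ + SO₄²⁻: let x = [SO₄²⁻]. Ka₂ = (C + x)·x / (C − x) = 1.06e-02 → x² + (C + Ka₂)·x − Ka₂·C = 0 → x² + 0.18060·x − 1.802e-03 = 0. x = (−0.18060 + √(0.18060² + 4 × 1.802e-03)) / 2 = 9.4802e-03 M. [H⁺] = C + x = 0.17 + 9.4802e-03 = 1.7948e-01 M. pH = -log(1.7948e-01) = 0.75.

pH = 0.75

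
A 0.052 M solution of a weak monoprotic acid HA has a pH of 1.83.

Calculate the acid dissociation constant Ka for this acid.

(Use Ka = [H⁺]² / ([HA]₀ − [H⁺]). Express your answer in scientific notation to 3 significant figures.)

[H⁺] = 10^(−pH) = 10^(−1.83) = 1.479e-02 M. For HA ⇌ H⁺ + A⁻, Ka = [H⁺][A⁻]/[HA] = [H⁺]² / ([HA]₀ − [H⁺]) = (1.479e-02)² / (0.052 − 1.479e-02) = 5.88e-03.

K_a = 5.88e-03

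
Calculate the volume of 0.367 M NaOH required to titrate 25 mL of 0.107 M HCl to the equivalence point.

At equivalence: moles acid = moles base. moles HCl = 0.107 × 25/1000 = 0.002675 mol. V_base = moles / 0.367 × 1000 = 7.3 mL.

V_{base} = 7.3 mL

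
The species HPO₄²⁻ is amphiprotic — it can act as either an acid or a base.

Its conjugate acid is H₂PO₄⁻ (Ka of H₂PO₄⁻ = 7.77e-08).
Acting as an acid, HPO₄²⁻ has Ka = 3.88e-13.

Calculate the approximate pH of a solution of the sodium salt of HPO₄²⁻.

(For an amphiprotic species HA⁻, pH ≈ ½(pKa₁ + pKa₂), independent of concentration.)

pKa₁ = -log(7.77e-08) = 7.11; pKa₂ = -log(3.88e-13) = 12.41. For an amphiprotic species, pH ≈ ½(pKa₁ + pKa₂) = ½(7.11 + 12.41) = 9.76.

pH = 9.76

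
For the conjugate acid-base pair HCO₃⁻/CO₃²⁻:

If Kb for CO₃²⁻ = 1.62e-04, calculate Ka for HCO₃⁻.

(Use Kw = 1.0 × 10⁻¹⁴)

For a conjugate pair Ka × Kb = Kw, so Ka = Kw/Kb = 1.0 × 10⁻¹⁴ / 1.62e-04 = 6.17e-11.

K_a = 6.17e-11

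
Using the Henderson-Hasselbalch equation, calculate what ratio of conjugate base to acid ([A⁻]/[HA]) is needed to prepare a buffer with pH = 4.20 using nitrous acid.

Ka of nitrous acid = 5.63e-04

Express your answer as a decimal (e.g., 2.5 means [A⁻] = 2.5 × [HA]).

pKa = -log(5.63e-04) = 3.2495. pH = pKa + log([A⁻]/[HA]), so log([A⁻]/[HA]) = pH − pKa = 4.20 − 3.2495 = 0.9505. [A⁻]/[HA] = 10^(0.9505) = 8.92

[A⁻]/[HA] = 8.92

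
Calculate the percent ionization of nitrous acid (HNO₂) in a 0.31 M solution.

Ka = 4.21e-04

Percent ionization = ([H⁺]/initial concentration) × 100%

Using Ka equilibrium: x² + Ka×x - Ka×C = 0. Solving: [H⁺] = 1.1216e-02. Percent = (1.1216e-02/0.31) × 100

Percent ionization = 3.62%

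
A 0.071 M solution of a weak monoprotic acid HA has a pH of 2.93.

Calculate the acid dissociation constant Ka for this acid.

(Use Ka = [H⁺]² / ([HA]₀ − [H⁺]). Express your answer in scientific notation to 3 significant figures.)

[H⁺] = 10^(−pH) = 10^(−2.93) = 1.175e-03 M. For HA ⇌ H⁺ + A⁻, Ka = [H⁺][A⁻]/[HA] = [H⁺]² / ([HA]₀ − [H⁺]) = (1.175e-03)² / (0.071 − 1.175e-03) = 1.98e-05.

K_a = 1.98e-05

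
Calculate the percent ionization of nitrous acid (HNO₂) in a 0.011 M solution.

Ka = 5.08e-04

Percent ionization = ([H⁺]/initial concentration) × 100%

Using Ka equilibrium: x² + Ka×x - Ka×C = 0. Solving: [H⁺] = 2.1235e-03. Percent = (2.1235e-03/0.011) × 100

Percent ionization = 19.3%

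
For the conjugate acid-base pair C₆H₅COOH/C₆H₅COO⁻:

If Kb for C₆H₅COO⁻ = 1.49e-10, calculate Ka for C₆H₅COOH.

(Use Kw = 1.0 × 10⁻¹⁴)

For a conjugate pair Ka × Kb = Kw, so Ka = Kw/Kb = 1.0 × 10⁻¹⁴ / 1.49e-10 = 6.71e-05.

K_a = 6.71e-05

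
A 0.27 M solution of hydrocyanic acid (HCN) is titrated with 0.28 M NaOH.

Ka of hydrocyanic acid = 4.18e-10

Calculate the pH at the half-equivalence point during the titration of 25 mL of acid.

At half-equivalence [HA] = [A⁻], so Henderson-Hasselbalch gives pH = pKa = -log(4.18e-10) = 9.38.

pH = pKa = 9.38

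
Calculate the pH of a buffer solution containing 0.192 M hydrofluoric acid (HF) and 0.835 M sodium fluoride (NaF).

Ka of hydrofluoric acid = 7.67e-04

pKa = -log(7.67e-04) = 3.12. pH = pKa + log([A⁻]/[HA]) = 3.12 + log(0.835/0.192)

pH = 3.75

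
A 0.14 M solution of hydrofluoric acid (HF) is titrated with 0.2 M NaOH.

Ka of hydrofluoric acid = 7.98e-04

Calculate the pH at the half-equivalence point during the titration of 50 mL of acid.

At half-equivalence [HA] = [A⁻], so Henderson-Hasselbalch gives pH = pKa = -log(7.98e-04) = 3.10.

pH = pKa = 3.10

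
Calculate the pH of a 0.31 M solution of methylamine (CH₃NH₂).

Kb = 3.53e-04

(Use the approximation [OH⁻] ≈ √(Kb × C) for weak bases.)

[OH⁻] = √(Kb × C) = √(3.53e-04 × 0.31) = 1.0461e-02. pOH = 1.98, pH = 14 - pOH

pH = 12.02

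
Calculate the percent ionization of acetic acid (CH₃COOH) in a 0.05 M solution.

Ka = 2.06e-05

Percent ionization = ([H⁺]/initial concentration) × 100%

Using Ka equilibrium: x² + Ka×x - Ka×C = 0. Solving: [H⁺] = 1.0046e-03. Percent = (1.0046e-03/0.05) × 100

Percent ionization = 2.01%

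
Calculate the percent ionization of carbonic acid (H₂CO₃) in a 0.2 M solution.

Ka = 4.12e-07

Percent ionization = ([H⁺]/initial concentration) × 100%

Using Ka equilibrium: x² + Ka×x - Ka×C = 0. Solving: [H⁺] = 2.8685e-04. Percent = (2.8685e-04/0.2) × 100

Percent ionization = 0.143%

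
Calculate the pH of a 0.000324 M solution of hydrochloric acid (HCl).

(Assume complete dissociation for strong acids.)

[H⁺] = 0.000324 M for strong acid. pH = -log[H⁺] = -log(0.000324)

pH = 3.49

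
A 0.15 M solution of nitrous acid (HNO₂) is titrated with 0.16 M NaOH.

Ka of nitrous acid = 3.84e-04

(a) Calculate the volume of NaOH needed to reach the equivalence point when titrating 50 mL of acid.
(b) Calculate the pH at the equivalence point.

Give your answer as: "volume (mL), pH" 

moles acid = 0.15 × 50/1000 = 0.0075 mol; V_base = moles/0.16 × 1000 = 46.9 mL. At equivalence only the conjugate base is present: [A⁻] = 0.0075/0.097 = 7.7419e-02 M. Kb = Kw/Ka = 2.60e-11; [OH⁻] = √(Kb × [A⁻]) = 1.4199e-06; pOH = 5.85; pH = 14 - pOH = 8.15.

V = 46.9 mL, pH = 8.15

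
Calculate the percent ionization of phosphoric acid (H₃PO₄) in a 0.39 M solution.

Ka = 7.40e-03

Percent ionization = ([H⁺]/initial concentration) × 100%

Using Ka equilibrium: x² + Ka×x - Ka×C = 0. Solving: [H⁺] = 5.0149e-02. Percent = (5.0149e-02/0.39) × 100

Percent ionization = 12.9%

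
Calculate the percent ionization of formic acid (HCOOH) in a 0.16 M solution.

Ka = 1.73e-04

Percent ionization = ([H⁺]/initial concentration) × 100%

Using Ka equilibrium: x² + Ka×x - Ka×C = 0. Solving: [H⁺] = 5.1754e-03. Percent = (5.1754e-03/0.16) × 100

Percent ionization = 3.23%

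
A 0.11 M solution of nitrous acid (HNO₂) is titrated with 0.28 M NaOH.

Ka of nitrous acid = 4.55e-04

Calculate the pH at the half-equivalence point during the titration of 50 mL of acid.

At half-equivalence [HA] = [A⁻], so Henderson-Hasselbalch gives pH = pKa = -log(4.55e-04) = 3.34.

pH = pKa = 3.34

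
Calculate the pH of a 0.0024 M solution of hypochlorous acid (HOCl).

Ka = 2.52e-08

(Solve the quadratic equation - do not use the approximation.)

x² + Ka×x - Ka×C = 0. Using quadratic formula: [H⁺] = 7.7643e-06

pH = 5.11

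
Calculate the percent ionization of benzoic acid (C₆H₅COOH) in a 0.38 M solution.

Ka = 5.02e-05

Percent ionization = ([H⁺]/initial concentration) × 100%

Using Ka equilibrium: x² + Ka×x - Ka×C = 0. Solving: [H⁺] = 4.3426e-03. Percent = (4.3426e-03/0.38) × 100

Percent ionization = 1.14%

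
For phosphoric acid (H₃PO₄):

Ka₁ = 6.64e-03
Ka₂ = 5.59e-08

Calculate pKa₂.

pKa₂ = -log(Ka₂) = -log(5.59e-08) = 7.25.

pK_{a2} = 7.25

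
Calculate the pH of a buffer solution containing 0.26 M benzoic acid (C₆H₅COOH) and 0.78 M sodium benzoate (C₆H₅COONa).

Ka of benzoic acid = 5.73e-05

pKa = -log(5.73e-05) = 4.24. pH = pKa + log([A⁻]/[HA]) = 4.24 + log(0.78/0.26)

pH = 4.72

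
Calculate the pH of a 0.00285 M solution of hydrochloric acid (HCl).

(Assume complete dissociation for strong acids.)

[H⁺] = 0.00285 M for strong acid. pH = -log[H⁺] = -log(0.00285)

pH = 2.55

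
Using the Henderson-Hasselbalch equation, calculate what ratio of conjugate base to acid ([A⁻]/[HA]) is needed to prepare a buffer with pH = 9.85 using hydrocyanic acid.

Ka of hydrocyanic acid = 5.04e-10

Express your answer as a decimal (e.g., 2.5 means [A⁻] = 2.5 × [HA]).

pKa = -log(5.04e-10) = 9.2976. pH = pKa + log([A⁻]/[HA]), so log([A⁻]/[HA]) = pH − pKa = 9.85 − 9.2976 = 0.5524. [A⁻]/[HA] = 10^(0.5524) = 3.57

[A⁻]/[HA] = 3.57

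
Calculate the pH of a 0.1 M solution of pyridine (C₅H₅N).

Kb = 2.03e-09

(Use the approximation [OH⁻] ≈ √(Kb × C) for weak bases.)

[OH⁻] = √(Kb × C) = √(2.03e-09 × 0.1) = 1.4248e-05. pOH = 4.85, pH = 14 - pOH

pH = 9.15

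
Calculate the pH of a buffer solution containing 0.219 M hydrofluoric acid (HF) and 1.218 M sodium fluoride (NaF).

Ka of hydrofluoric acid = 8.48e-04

pKa = -log(8.48e-04) = 3.07. pH = pKa + log([A⁻]/[HA]) = 3.07 + log(1.218/0.219)

pH = 3.82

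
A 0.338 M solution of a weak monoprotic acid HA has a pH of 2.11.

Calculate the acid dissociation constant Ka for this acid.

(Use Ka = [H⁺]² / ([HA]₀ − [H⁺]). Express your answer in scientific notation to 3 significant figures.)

[H⁺] = 10^(−pH) = 10^(−2.11) = 7.762e-03 M. For HA ⇌ H⁺ + A⁻, Ka = [H⁺][A⁻]/[HA] = [H⁺]² / ([HA]₀ − [H⁺]) = (7.762e-03)² / (0.338 − 7.762e-03) = 1.82e-04.

K_a = 1.82e-04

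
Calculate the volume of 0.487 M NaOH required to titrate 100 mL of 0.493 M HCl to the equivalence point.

At equivalence: moles acid = moles base. moles HCl = 0.493 × 100/1000 = 0.0493 mol. V_base = moles / 0.487 × 1000 = 101.2 mL.

V_{base} = 101.2 mL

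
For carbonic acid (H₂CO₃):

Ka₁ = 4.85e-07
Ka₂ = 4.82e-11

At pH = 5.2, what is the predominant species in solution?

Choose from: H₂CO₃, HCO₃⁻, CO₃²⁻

pKa₁ = 6.31, pKa₂ = 10.32. For a polyprotic acid the predominant species crosses at each pKa: below pKa_n the protonated form dominates, above it the deprotonated form does. At pH = 5.2, the predominant species is H₂CO₃.

H₂CO₃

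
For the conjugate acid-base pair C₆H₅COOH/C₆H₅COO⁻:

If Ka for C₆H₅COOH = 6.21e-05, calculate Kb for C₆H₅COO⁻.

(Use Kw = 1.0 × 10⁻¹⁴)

For a conjugate pair Ka × Kb = Kw, so Kb = Kw/Ka = 1.0 × 10⁻¹⁴ / 6.21e-05 = 1.61e-10.

K_b = 1.61e-10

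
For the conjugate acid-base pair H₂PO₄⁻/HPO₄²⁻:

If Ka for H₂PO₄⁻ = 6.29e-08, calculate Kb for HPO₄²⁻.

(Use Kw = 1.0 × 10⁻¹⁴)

For a conjugate pair Ka × Kb = Kw, so Kb = Kw/Ka = 1.0 × 10⁻¹⁴ / 6.29e-08 = 1.59e-07.

K_b = 1.59e-07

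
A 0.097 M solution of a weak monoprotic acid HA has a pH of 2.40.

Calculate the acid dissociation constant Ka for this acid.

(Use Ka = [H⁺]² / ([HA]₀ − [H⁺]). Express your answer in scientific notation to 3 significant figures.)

[H⁺] = 10^(−pH) = 10^(−2.40) = 3.981e-03 M. For HA ⇌ H⁺ + A⁻, Ka = [H⁺][A⁻]/[HA] = [H⁺]² / ([HA]₀ − [H⁺]) = (3.981e-03)² / (0.097 − 3.981e-03) = 1.70e-04.

K_a = 1.70e-04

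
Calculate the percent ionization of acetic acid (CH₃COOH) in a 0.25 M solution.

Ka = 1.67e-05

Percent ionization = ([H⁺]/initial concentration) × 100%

Using Ka equilibrium: x² + Ka×x - Ka×C = 0. Solving: [H⁺] = 2.0349e-03. Percent = (2.0349e-03/0.25) × 100

Percent ionization = 0.814%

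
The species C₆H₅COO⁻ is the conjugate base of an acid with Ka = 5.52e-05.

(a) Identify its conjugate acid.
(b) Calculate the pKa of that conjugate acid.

(a) The conjugate acid is formed by adding one H⁺ to C₆H₅COO⁻, giving C₆H₅COOH. (b) pKa = -log(Ka) = -log(5.52e-05) = 4.26.

Conjugate acid: C₆H₅COOH; pK_a = 4.26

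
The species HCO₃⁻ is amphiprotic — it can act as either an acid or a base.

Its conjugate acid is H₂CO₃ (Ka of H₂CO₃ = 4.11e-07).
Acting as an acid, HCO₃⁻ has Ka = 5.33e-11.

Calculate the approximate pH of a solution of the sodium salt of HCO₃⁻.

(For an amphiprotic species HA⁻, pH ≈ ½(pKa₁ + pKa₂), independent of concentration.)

pKa₁ = -log(4.11e-07) = 6.39; pKa₂ = -log(5.33e-11) = 10.27. For an amphiprotic species, pH ≈ ½(pKa₁ + pKa₂) = ½(6.39 + 10.27) = 8.33.

pH = 8.33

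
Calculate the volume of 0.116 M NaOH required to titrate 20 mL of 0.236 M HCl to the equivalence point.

At equivalence: moles acid = moles base. moles HCl = 0.236 × 20/1000 = 0.00472 mol. V_base = moles / 0.116 × 1000 = 40.7 mL.

V_{base} = 40.7 mL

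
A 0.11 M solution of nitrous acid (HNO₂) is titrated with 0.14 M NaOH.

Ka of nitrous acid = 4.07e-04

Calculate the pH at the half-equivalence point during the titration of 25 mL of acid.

At half-equivalence [HA] = [A⁻], so Henderson-Hasselbalch gives pH = pKa = -log(4.07e-04) = 3.39.

pH = pKa = 3.39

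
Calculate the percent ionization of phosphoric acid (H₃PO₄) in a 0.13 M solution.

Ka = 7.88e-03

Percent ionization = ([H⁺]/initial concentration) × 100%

Using Ka equilibrium: x² + Ka×x - Ka×C = 0. Solving: [H⁺] = 2.8308e-02. Percent = (2.8308e-02/0.13) × 100

Percent ionization = 21.8%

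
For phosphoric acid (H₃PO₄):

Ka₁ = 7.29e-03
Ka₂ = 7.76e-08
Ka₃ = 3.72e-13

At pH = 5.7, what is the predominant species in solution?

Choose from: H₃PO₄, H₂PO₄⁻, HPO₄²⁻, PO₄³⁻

pKa₁ = 2.14, pKa₂ = 7.11, pKa₃ = 12.43. For a polyprotic acid the predominant species crosses at each pKa: below pKa_n the protonated form dominates, above it the deprotonated form does. At pH = 5.7, the predominant species is H₂PO₄⁻.

H₂PO₄⁻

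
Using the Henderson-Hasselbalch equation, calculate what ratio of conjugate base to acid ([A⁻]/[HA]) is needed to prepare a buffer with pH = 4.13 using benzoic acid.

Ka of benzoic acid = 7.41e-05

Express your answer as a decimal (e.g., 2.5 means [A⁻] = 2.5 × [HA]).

pKa = -log(7.41e-05) = 4.1302. pH = pKa + log([A⁻]/[HA]), so log([A⁻]/[HA]) = pH − pKa = 4.13 − 4.1302 = -0.0002. [A⁻]/[HA] = 10^(-0.0002) = 1.00

[A⁻]/[HA] = 1.00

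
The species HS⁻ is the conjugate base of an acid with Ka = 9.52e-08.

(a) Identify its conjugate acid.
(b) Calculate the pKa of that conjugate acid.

(a) The conjugate acid is formed by adding one H⁺ to HS⁻, giving H₂S. (b) pKa = -log(Ka) = -log(9.52e-08) = 7.02.

Conjugate acid: H₂S; pK_a = 7.02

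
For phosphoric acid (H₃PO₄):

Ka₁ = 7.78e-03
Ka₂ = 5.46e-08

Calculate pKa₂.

pKa₂ = -log(Ka₂) = -log(5.46e-08) = 7.26.

pK_{a2} = 7.26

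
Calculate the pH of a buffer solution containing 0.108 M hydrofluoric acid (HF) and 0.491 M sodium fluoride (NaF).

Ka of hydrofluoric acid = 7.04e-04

pKa = -log(7.04e-04) = 3.15. pH = pKa + log([A⁻]/[HA]) = 3.15 + log(0.491/0.108)

pH = 3.81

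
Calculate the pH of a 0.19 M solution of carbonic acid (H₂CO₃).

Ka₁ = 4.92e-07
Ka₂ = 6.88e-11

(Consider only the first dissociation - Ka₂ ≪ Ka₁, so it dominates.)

First dissociation dominates. From Ka₁ = [H⁺][HA⁻]/[H₂A], x² + Ka₁·x − Ka₁·C = 0 with C = 0.19 M and Ka₁ = 4.92e-07. Solving: [H⁺] = (−Ka₁ + √(Ka₁² + 4·Ka₁·C)) / 2 = 3.0550e-04 M. pH = -log(3.0550e-04) = 3.51.

pH = 3.51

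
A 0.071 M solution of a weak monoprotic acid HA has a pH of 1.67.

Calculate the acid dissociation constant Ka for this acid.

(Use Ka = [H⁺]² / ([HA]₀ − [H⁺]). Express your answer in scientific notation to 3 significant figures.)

[H⁺] = 10^(−pH) = 10^(−1.67) = 2.138e-02 M. For HA ⇌ H⁺ + A⁻, Ka = [H⁺][A⁻]/[HA] = [H⁺]² / ([HA]₀ − [H⁺]) = (2.138e-02)² / (0.071 − 2.138e-02) = 9.21e-03.

K_a = 9.21e-03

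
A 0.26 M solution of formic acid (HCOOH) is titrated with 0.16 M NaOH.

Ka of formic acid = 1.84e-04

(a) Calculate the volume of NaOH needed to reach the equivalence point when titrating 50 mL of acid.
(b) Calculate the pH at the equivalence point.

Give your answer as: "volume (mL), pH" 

moles acid = 0.26 × 50/1000 = 0.013 mol; V_base = moles/0.16 × 1000 = 81.2 mL. At equivalence only the conjugate base is present: [A⁻] = 0.013/0.131 = 9.9048e-02 M. Kb = Kw/Ka = 5.43e-11; [OH⁻] = √(Kb × [A⁻]) = 2.3201e-06; pOH = 5.63; pH = 14 - pOH = 8.37.

V = 81.2 mL, pH = 8.37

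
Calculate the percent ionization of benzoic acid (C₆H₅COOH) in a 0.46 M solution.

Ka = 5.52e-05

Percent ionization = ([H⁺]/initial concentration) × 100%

Using Ka equilibrium: x² + Ka×x - Ka×C = 0. Solving: [H⁺] = 5.0115e-03. Percent = (5.0115e-03/0.46) × 100

Percent ionization = 1.09%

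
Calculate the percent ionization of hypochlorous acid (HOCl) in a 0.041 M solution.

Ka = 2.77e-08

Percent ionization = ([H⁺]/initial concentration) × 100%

Using Ka equilibrium: x² + Ka×x - Ka×C = 0. Solving: [H⁺] = 3.3686e-05. Percent = (3.3686e-05/0.041) × 100

Percent ionization = 0.0822%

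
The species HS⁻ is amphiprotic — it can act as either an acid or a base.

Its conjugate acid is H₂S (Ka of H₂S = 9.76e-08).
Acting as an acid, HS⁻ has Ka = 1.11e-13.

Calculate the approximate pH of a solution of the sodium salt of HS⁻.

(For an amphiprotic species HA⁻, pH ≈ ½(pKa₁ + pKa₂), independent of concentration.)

pKa₁ = -log(9.76e-08) = 7.01; pKa₂ = -log(1.11e-13) = 12.95. For an amphiprotic species, pH ≈ ½(pKa₁ + pKa₂) = ½(7.01 + 12.95) = 9.98.

pH = 9.98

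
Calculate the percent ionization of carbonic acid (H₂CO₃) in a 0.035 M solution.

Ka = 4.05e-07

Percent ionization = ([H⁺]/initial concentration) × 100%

Using Ka equilibrium: x² + Ka×x - Ka×C = 0. Solving: [H⁺] = 1.1886e-04. Percent = (1.1886e-04/0.035) × 100

Percent ionization = 0.34%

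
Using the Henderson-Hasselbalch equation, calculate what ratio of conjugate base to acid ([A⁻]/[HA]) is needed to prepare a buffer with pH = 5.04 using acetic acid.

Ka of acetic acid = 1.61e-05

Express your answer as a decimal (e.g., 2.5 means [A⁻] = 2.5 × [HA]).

pKa = -log(1.61e-05) = 4.7932. pH = pKa + log([A⁻]/[HA]), so log([A⁻]/[HA]) = pH − pKa = 5.04 − 4.7932 = 0.2468. [A⁻]/[HA] = 10^(0.2468) = 1.77

[A⁻]/[HA] = 1.77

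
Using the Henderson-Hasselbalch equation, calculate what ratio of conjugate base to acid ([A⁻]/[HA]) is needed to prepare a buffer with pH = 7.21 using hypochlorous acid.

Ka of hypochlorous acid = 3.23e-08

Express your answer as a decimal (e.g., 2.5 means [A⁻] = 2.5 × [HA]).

pKa = -log(3.23e-08) = 7.4908. pH = pKa + log([A⁻]/[HA]), so log([A⁻]/[HA]) = pH − pKa = 7.21 − 7.4908 = -0.2808. [A⁻]/[HA] = 10^(-0.2808) = 0.524

[A⁻]/[HA] = 0.524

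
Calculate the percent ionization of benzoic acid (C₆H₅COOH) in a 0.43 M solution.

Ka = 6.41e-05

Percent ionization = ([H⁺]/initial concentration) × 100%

Using Ka equilibrium: x² + Ka×x - Ka×C = 0. Solving: [H⁺] = 5.2181e-03. Percent = (5.2181e-03/0.43) × 100

Percent ionization = 1.21%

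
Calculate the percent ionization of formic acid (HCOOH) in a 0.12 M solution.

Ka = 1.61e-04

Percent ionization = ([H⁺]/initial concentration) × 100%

Using Ka equilibrium: x² + Ka×x - Ka×C = 0. Solving: [H⁺] = 4.3157e-03. Percent = (4.3157e-03/0.12) × 100

Percent ionization = 3.6%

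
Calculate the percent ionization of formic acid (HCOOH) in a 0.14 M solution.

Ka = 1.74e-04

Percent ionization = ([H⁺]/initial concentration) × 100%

Using Ka equilibrium: x² + Ka×x - Ka×C = 0. Solving: [H⁺] = 4.8494e-03. Percent = (4.8494e-03/0.14) × 100

Percent ionization = 3.46%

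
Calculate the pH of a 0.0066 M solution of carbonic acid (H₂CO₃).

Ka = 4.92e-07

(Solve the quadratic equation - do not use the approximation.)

x² + Ka×x - Ka×C = 0. Using quadratic formula: [H⁺] = 5.6739e-05

pH = 4.25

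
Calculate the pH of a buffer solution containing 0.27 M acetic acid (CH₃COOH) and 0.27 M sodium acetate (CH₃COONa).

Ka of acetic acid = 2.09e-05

pKa = -log(2.09e-05) = 4.68. pH = pKa + log([A⁻]/[HA]) = 4.68 + log(0.27/0.27)

pH = 4.68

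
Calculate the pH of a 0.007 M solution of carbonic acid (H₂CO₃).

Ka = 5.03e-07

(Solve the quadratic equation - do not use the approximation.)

x² + Ka×x - Ka×C = 0. Using quadratic formula: [H⁺] = 5.9087e-05

pH = 4.23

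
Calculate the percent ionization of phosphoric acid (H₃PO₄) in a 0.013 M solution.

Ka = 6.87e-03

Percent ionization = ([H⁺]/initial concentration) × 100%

Using Ka equilibrium: x² + Ka×x - Ka×C = 0. Solving: [H⁺] = 6.6203e-03. Percent = (6.6203e-03/0.013) × 100

Percent ionization = 50.9%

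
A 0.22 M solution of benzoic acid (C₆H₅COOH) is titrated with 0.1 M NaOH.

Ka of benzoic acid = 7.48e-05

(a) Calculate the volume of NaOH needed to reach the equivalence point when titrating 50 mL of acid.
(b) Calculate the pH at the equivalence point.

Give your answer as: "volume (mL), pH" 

moles acid = 0.22 × 50/1000 = 0.011 mol; V_base = moles/0.1 × 1000 = 110.0 mL. At equivalence only the conjugate base is present: [A⁻] = 0.011/0.160 = 6.8750e-02 M. Kb = Kw/Ka = 1.34e-10; [OH⁻] = √(Kb × [A⁻]) = 3.0317e-06; pOH = 5.52; pH = 14 - pOH = 8.48.

V = 110.0 mL, pH = 8.48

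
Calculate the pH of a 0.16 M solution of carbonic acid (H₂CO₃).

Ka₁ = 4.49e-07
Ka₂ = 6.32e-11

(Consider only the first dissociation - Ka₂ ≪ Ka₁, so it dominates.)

First dissociation dominates. From Ka₁ = [H⁺][HA⁻]/[H₂A], x² + Ka₁·x − Ka₁·C = 0 with C = 0.16 M and Ka₁ = 4.49e-07. Solving: [H⁺] = (−Ka₁ + √(Ka₁² + 4·Ka₁·C)) / 2 = 2.6781e-04 M. pH = -log(2.6781e-04) = 3.57.

pH = 3.57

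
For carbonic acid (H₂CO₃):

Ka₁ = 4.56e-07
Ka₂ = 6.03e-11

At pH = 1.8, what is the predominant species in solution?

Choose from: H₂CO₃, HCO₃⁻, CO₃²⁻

pKa₁ = 6.34, pKa₂ = 10.22. For a polyprotic acid the predominant species crosses at each pKa: below pKa_n the protonated form dominates, above it the deprotonated form does. At pH = 1.8, the predominant species is H₂CO₃.

H₂CO₃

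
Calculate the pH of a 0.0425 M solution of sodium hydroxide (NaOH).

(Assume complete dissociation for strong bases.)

[OH⁻] = 0.0425 M for strong base. pOH = -log[OH⁻] = 1.37, pH = 14 - pOH

pH = 12.63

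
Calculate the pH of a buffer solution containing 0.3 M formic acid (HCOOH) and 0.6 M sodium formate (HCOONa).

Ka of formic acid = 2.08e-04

pKa = -log(2.08e-04) = 3.68. pH = pKa + log([A⁻]/[HA]) = 3.68 + log(0.6/0.3)

pH = 3.98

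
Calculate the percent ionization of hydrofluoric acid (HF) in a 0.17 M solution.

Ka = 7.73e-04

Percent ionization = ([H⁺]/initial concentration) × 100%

Using Ka equilibrium: x² + Ka×x - Ka×C = 0. Solving: [H⁺] = 1.1083e-02. Percent = (1.1083e-02/0.17) × 100

Percent ionization = 6.52%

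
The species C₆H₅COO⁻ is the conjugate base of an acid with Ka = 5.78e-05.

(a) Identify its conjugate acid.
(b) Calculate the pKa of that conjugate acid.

(a) The conjugate acid is formed by adding one H⁺ to C₆H₅COO⁻, giving C₆H₅COOH. (b) pKa = -log(Ka) = -log(5.78e-05) = 4.24.

Conjugate acid: C₆H₅COOH; pK_a = 4.24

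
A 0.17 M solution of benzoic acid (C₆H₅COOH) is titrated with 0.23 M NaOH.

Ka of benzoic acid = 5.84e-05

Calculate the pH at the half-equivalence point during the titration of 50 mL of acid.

At half-equivalence [HA] = [A⁻], so Henderson-Hasselbalch gives pH = pKa = -log(5.84e-05) = 4.23.

pH = pKa = 4.23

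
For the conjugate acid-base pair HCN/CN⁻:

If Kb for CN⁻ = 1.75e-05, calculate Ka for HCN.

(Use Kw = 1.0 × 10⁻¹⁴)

For a conjugate pair Ka × Kb = Kw, so Ka = Kw/Kb = 1.0 × 10⁻¹⁴ / 1.75e-05 = 5.71e-10.

K_a = 5.71e-10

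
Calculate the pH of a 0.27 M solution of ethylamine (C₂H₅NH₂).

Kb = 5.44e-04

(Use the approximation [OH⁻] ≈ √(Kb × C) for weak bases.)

[OH⁻] = √(Kb × C) = √(5.44e-04 × 0.27) = 1.2119e-02. pOH = 1.92, pH = 14 - pOH

pH = 12.08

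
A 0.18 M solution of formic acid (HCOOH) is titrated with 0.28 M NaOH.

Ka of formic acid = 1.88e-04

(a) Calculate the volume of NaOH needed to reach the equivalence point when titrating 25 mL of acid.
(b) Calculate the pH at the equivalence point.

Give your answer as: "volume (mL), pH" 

moles acid = 0.18 × 25/1000 = 0.0045 mol; V_base = moles/0.28 × 1000 = 16.1 mL. At equivalence only the conjugate base is present: [A⁻] = 0.0045/0.041 = 1.0957e-01 M. Kb = Kw/Ka = 5.32e-11; [OH⁻] = √(Kb × [A⁻]) = 2.4141e-06; pOH = 5.62; pH = 14 - pOH = 8.38.

V = 16.1 mL, pH = 8.38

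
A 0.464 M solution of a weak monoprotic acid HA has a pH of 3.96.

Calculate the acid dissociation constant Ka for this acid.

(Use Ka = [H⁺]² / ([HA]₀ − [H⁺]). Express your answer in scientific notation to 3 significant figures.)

[H⁺] = 10^(−pH) = 10^(−3.96) = 1.096e-04 M. For HA ⇌ H⁺ + A⁻, Ka = [H⁺][A⁻]/[HA] = [H⁺]² / ([HA]₀ − [H⁺]) = (1.096e-04)² / (0.464 − 1.096e-04) = 2.59e-08.

K_a = 2.59e-08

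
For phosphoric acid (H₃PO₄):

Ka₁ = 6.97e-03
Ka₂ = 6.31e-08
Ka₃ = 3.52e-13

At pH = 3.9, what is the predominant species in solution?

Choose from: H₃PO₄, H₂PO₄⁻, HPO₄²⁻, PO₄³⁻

pKa₁ = 2.16, pKa₂ = 7.20, pKa₃ = 12.45. For a polyprotic acid the predominant species crosses at each pKa: below pKa_n the protonated form dominates, above it the deprotonated form does. At pH = 3.9, the predominant species is H₂PO₄⁻.

H₂PO₄⁻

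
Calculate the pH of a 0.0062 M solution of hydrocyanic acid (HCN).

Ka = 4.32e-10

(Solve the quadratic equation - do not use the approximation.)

x² + Ka×x - Ka×C = 0. Using quadratic formula: [H⁺] = 1.6364e-06

pH = 5.79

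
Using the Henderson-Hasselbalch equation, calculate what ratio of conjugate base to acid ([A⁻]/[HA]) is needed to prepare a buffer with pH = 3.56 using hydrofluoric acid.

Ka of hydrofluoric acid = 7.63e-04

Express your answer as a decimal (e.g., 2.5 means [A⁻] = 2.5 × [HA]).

pKa = -log(7.63e-04) = 3.1175. pH = pKa + log([A⁻]/[HA]), so log([A⁻]/[HA]) = pH − pKa = 3.56 − 3.1175 = 0.4425. [A⁻]/[HA] = 10^(0.4425) = 2.77

[A⁻]/[HA] = 2.77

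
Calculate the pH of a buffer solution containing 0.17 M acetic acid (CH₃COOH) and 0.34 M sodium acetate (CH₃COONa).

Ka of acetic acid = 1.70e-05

pKa = -log(1.70e-05) = 4.77. pH = pKa + log([A⁻]/[HA]) = 4.77 + log(0.34/0.17)

pH = 5.07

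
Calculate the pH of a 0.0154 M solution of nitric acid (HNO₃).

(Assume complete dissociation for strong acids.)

[H⁺] = 0.0154 M for strong acid. pH = -log[H⁺] = -log(0.0154)

pH = 1.81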